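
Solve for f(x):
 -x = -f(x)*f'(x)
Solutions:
 f(x) = -sqrt(C1 + x^2)
 f(x) = sqrt(C1 + x^2)


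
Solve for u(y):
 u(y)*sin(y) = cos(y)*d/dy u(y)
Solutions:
 u(y) = C1/cos(y)


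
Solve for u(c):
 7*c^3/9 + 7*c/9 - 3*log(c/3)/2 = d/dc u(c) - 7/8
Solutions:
 u(c) = C1 + 7*c^4/36 + 7*c^2/18 - 3*c*log(c)/2 + 3*c*log(3)/2 + 19*c/8


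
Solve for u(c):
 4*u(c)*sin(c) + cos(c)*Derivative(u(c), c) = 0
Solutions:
 u(c) = C1*cos(c)^4


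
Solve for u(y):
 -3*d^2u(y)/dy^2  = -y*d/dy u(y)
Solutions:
 u(y) = C1 + C2*erfi(sqrt(6)*y/6)


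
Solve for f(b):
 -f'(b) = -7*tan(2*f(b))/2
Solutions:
 f(b) = -asin(C1*exp(7*b))/2 + pi/2
 f(b) = asin(C1*exp(7*b))/2


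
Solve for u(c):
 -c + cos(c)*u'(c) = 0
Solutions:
 u(c) = C1 + Integral(c/cos(c), c)


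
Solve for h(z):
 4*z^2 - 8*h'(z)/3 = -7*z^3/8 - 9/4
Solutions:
 h(z) = C1 + 21*z^4/256 + z^3/2 + 27*z/32


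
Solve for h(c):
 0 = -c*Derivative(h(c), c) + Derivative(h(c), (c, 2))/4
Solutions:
 h(c) = C1 + C2*erfi(sqrt(2)*c)


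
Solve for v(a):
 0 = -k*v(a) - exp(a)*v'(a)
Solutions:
 v(a) = C1*exp(k*exp(-a))


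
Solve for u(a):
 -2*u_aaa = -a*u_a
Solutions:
 u(a) = C1 + Integral(C2*airyai(2^(2/3)*a/2) + C3*airybi(2^(2/3)*a/2), a)


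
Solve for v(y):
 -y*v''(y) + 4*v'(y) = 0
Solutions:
 v(y) = C1 + C2*y^5


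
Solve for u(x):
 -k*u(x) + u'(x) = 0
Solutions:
 u(x) = C1*exp(k*x)


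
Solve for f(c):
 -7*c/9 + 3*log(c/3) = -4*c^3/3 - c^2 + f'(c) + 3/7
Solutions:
 f(c) = C1 + c^4/3 + c^3/3 - 7*c^2/18 + 3*c*log(c) - 24*c/7 - 3*c*log(3)


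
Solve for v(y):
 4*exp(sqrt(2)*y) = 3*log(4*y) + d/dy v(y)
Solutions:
 v(y) = C1 - 3*y*log(y) + 3*y*(1 - 2*log(2)) + 2*sqrt(2)*exp(sqrt(2)*y)


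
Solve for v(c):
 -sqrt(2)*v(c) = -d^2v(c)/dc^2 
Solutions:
 v(c) = C1*exp(-2^(1/4)*c) + C2*exp(2^(1/4)*c)


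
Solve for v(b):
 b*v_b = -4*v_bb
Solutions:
 v(b) = C1 + C2*erf(sqrt(2)*b/4)


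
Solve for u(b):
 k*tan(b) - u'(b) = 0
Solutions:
 u(b) = C1 - k*log(cos(b))


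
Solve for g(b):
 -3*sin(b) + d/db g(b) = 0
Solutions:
 g(b) = C1 - 3*cos(b)


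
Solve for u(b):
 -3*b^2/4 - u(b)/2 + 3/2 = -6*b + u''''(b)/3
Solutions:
 u(b) = -3*b^2/2 + 12*b + (C1*sin(6^(1/4)*b/2) + C2*cos(6^(1/4)*b/2))*exp(-6^(1/4)*b/2) + (C3*sin(6^(1/4)*b/2) + C4*cos(6^(1/4)*b/2))*exp(6^(1/4)*b/2) + 3


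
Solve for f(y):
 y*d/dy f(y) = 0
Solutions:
 f(y) = C1


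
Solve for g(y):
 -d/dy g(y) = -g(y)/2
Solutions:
 g(y) = C1*exp(y/2)


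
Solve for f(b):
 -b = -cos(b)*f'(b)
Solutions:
 f(b) = C1 + Integral(b/cos(b), b)


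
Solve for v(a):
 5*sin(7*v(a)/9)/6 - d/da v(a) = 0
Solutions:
 -5*a/6 + 9*log(cos(7*v(a)/9) - 1)/14 - 9*log(cos(7*v(a)/9) + 1)/14 = C1


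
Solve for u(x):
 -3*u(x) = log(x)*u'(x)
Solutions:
 u(x) = C1*exp(-3*li(x))


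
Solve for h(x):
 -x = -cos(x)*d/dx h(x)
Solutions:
 h(x) = C1 + Integral(x/cos(x), x)


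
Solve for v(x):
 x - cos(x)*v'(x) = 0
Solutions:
 v(x) = C1 + Integral(x/cos(x), x)


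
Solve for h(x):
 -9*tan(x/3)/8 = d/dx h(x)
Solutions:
 h(x) = C1 + 27*log(cos(x/3))/8


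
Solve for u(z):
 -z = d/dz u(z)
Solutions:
 u(z) = C1 - z^2/2


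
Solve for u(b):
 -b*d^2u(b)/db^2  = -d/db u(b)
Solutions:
 u(b) = C1 + C2*b^2


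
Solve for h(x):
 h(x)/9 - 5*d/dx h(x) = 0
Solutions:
 h(x) = C1*exp(x/45)


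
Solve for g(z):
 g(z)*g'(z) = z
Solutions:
 g(z) = -sqrt(C1 + z^2)
 g(z) = sqrt(C1 + z^2)


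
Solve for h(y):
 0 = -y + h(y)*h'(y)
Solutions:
 h(y) = -sqrt(C1 + y^2)
 h(y) = sqrt(C1 + y^2)


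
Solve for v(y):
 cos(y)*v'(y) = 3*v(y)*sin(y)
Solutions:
 v(y) = C1/cos(y)^3


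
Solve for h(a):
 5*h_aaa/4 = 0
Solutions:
 h(a) = C1 + C2*a + C3*a^2


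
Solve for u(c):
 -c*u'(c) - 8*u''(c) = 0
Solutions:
 u(c) = C1 + C2*erf(c/4)


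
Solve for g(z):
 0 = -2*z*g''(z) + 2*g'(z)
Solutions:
 g(z) = C1 + C2*z^2


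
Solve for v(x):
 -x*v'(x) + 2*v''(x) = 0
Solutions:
 v(x) = C1 + C2*erfi(x/2)


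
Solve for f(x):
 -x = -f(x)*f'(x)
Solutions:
 f(x) = -sqrt(C1 + x^2)
 f(x) = sqrt(C1 + x^2)


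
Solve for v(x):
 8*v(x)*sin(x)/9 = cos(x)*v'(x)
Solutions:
 v(x) = C1/cos(x)^(8/9)


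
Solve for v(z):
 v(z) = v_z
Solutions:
 v(z) = C1*exp(z)


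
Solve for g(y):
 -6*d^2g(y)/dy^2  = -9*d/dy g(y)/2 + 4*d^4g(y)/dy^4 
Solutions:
 g(y) = C1 + C2*exp(2^(1/3)*y*(-2^(1/3)*(9 + sqrt(113))^(1/3) + 4/(9 + sqrt(113))^(1/3))/8)*sin(2^(1/3)*sqrt(3)*y*(4/(9 + sqrt(113))^(1/3) + 2^(1/3)*(9 + sqrt(113))^(1/3))/8) + C3*exp(2^(1/3)*y*(-2^(1/3)*(9 + sqrt(113))^(1/3) + 4/(9 + sqrt(113))^(1/3))/8)*cos(2^(1/3)*sqrt(3)*y*(4/(9 + sqrt(113))^(1/3) + 2^(1/3)*(9 + sqrt(113))^(1/3))/8) + C4*exp(2^(1/3)*y*(-1/(9 + sqrt(113))^(1/3) + 2^(1/3)*(9 + sqrt(113))^(1/3)/4))


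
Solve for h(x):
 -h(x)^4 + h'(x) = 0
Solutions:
 h(x) = (-1/(C1 + 3*x))^(1/3)
 h(x) = (-1/(C1 + x))^(1/3)*(-3^(2/3) - 3*3^(1/6)*I)/6
 h(x) = (-1/(C1 + x))^(1/3)*(-3^(2/3) + 3*3^(1/6)*I)/6


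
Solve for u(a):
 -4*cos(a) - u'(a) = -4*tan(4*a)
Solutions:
 u(a) = C1 - log(cos(4*a)) - 4*sin(a)


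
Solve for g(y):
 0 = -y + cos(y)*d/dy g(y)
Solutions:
 g(y) = C1 + Integral(y/cos(y), y)


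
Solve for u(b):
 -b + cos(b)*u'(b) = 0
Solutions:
 u(b) = C1 + Integral(b/cos(b), b)


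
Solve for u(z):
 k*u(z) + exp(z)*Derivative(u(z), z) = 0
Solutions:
 u(z) = C1*exp(k*exp(-z))


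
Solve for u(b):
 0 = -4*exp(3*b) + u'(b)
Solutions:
 u(b) = C1 + 4*exp(3*b)/3


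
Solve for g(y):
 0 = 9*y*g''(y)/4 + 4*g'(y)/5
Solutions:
 g(y) = C1 + C2*y^(29/45)


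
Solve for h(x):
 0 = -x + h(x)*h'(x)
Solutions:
 h(x) = -sqrt(C1 + x^2)
 h(x) = sqrt(C1 + x^2)


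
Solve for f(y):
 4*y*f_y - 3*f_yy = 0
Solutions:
 f(y) = C1 + C2*erfi(sqrt(6)*y/3)


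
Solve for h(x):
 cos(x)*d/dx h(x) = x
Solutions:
 h(x) = C1 + Integral(x/cos(x), x)


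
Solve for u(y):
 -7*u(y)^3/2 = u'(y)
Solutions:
 u(y) = -sqrt(-1/(C1 - 7*y))
 u(y) = sqrt(-1/(C1 - 7*y))


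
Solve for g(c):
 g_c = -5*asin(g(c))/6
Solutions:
 Integral(1/asin(_y), (_y, g(c))) = C1 - 5*c/6


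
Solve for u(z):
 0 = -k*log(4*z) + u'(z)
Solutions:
 u(z) = C1 + k*z*log(z) - k*z + k*z*log(4)


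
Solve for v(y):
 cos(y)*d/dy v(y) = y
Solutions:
 v(y) = C1 + Integral(y/cos(y), y)


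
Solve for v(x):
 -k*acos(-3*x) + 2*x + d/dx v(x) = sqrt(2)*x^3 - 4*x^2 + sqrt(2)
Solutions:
 v(x) = C1 + k*(x*acos(-3*x) + sqrt(1 - 9*x^2)/3) + sqrt(2)*x^4/4 - 4*x^3/3 - x^2 + sqrt(2)*x


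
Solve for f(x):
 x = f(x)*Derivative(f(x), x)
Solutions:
 f(x) = -sqrt(C1 + x^2)
 f(x) = sqrt(C1 + x^2)


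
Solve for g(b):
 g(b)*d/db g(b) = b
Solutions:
 g(b) = -sqrt(C1 + b^2)
 g(b) = sqrt(C1 + b^2)


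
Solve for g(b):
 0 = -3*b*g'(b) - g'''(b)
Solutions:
 g(b) = C1 + Integral(C2*airyai(-3^(1/3)*b) + C3*airybi(-3^(1/3)*b), b)


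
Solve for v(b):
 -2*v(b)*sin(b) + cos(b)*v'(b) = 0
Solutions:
 v(b) = C1/cos(b)^2


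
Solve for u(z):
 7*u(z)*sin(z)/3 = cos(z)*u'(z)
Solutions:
 u(z) = C1/cos(z)^(7/3)


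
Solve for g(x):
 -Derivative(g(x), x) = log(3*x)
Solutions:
 g(x) = C1 - x*log(x) - x*log(3) + x


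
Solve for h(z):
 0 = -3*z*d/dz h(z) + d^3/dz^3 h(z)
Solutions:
 h(z) = C1 + Integral(C2*airyai(3^(1/3)*z) + C3*airybi(3^(1/3)*z), z)


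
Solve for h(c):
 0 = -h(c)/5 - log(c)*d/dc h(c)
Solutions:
 h(c) = C1*exp(-li(c)/5)


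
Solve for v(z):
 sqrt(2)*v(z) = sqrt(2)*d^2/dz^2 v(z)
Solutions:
 v(z) = C1*exp(-z) + C2*exp(z)


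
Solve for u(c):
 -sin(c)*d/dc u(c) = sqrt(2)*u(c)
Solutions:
 u(c) = C1*(cos(c) + 1)^(sqrt(2)/2)/(cos(c) - 1)^(sqrt(2)/2)


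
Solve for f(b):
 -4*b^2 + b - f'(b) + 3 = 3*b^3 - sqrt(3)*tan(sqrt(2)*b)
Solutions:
 f(b) = C1 - 3*b^4/4 - 4*b^3/3 + b^2/2 + 3*b - sqrt(6)*log(cos(sqrt(2)*b))/2


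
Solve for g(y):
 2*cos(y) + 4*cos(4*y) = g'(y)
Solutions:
 g(y) = C1 + 2*sin(y) + sin(4*y)


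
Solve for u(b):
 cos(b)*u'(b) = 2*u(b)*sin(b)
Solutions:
 u(b) = C1/cos(b)^2


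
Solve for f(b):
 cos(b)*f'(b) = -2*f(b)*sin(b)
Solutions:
 f(b) = C1*cos(b)^2


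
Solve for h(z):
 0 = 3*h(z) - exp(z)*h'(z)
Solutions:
 h(z) = C1*exp(-3*exp(-z))


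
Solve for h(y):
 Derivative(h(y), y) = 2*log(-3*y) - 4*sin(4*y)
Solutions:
 h(y) = C1 + 2*y*log(-y) - 2*y + 2*y*log(3) + cos(4*y)


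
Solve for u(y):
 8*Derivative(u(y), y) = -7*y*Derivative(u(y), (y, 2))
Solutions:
 u(y) = C1 + C2/y^(1/7)


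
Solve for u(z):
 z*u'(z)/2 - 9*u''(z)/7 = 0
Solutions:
 u(z) = C1 + C2*erfi(sqrt(7)*z/6)


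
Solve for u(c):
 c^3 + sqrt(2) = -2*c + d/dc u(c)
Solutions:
 u(c) = C1 + c^4/4 + c^2 + sqrt(2)*c


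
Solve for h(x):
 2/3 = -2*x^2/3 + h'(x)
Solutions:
 h(x) = C1 + 2*x^3/9 + 2*x/3


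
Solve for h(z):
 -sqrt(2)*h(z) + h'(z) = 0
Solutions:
 h(z) = C1*exp(sqrt(2)*z)


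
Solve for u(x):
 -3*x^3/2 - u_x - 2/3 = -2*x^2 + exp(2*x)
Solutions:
 u(x) = C1 - 3*x^4/8 + 2*x^3/3 - 2*x/3 - exp(2*x)/2


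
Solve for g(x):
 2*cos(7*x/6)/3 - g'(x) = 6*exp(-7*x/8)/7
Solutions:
 g(x) = C1 + 4*sin(7*x/6)/7 + 48*exp(-7*x/8)/49


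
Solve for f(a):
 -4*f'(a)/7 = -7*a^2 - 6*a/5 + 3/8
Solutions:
 f(a) = C1 + 49*a^3/12 + 21*a^2/20 - 21*a/32


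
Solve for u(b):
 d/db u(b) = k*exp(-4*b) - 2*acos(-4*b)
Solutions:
 u(b) = C1 - 2*b*acos(-4*b) - k*exp(-4*b)/4 - sqrt(1 - 16*b^2)/2


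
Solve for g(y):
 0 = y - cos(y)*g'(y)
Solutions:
 g(y) = C1 + Integral(y/cos(y), y)


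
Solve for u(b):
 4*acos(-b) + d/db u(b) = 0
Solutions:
 u(b) = C1 - 4*b*acos(-b) - 4*sqrt(1 - b^2)


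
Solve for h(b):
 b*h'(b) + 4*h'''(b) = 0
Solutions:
 h(b) = C1 + Integral(C2*airyai(-2^(1/3)*b/2) + C3*airybi(-2^(1/3)*b/2), b)


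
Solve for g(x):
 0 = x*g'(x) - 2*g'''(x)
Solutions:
 g(x) = C1 + Integral(C2*airyai(2^(2/3)*x/2) + C3*airybi(2^(2/3)*x/2), x)


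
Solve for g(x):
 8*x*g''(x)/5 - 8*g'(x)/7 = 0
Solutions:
 g(x) = C1 + C2*x^(12/7)


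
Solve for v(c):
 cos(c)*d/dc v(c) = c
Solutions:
 v(c) = C1 + Integral(c/cos(c), c)


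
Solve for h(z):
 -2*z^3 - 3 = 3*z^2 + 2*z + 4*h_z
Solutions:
 h(z) = C1 - z^4/8 - z^3/4 - z^2/4 - 3*z/4


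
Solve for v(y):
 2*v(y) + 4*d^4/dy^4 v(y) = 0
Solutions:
 v(y) = (C1*sin(2^(1/4)*y/2) + C2*cos(2^(1/4)*y/2))*exp(-2^(1/4)*y/2) + (C3*sin(2^(1/4)*y/2) + C4*cos(2^(1/4)*y/2))*exp(2^(1/4)*y/2)


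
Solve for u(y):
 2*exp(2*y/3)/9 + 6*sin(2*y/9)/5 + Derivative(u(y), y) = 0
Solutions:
 u(y) = C1 - exp(2*y/3)/3 + 27*cos(2*y/9)/5


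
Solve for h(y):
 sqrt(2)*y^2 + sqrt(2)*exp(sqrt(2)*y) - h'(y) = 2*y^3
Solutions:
 h(y) = C1 - y^4/2 + sqrt(2)*y^3/3 + exp(sqrt(2)*y)


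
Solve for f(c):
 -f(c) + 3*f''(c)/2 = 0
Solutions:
 f(c) = C1*exp(-sqrt(6)*c/3) + C2*exp(sqrt(6)*c/3)


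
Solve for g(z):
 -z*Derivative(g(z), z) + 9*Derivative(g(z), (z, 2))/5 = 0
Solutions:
 g(z) = C1 + C2*erfi(sqrt(10)*z/6)


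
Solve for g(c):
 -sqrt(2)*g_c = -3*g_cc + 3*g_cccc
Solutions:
 g(c) = C1 + C2*exp(2^(1/6)*3^(1/3)*c*(2*3^(1/3)/(sqrt(3) + 3)^(1/3) + 2^(2/3)*(sqrt(3) + 3)^(1/3))/12)*sin(6^(1/6)*c*(-6^(2/3)*(sqrt(3) + 3)^(1/3) + 6/(sqrt(3) + 3)^(1/3))/12) + C3*exp(2^(1/6)*3^(1/3)*c*(2*3^(1/3)/(sqrt(3) + 3)^(1/3) + 2^(2/3)*(sqrt(3) + 3)^(1/3))/12)*cos(6^(1/6)*c*(-6^(2/3)*(sqrt(3) + 3)^(1/3) + 6/(sqrt(3) + 3)^(1/3))/12) + C4*exp(-2^(1/6)*3^(1/3)*c*(2*3^(1/3)/(sqrt(3) + 3)^(1/3) + 2^(2/3)*(sqrt(3) + 3)^(1/3))/6)


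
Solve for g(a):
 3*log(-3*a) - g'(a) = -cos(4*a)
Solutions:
 g(a) = C1 + 3*a*log(-a) - 3*a + 3*a*log(3) + sin(4*a)/4


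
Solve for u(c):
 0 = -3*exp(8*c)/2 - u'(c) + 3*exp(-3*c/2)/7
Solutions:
 u(c) = C1 - 3*exp(8*c)/16 - 2*exp(-3*c/2)/7


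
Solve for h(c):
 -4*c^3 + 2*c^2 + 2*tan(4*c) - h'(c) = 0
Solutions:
 h(c) = C1 - c^4 + 2*c^3/3 - log(cos(4*c))/2


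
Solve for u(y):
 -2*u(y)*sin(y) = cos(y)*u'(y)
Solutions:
 u(y) = C1*cos(y)^2


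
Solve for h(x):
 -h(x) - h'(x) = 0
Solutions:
 h(x) = C1*exp(-x)


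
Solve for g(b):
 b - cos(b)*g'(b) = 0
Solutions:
 g(b) = C1 + Integral(b/cos(b), b)


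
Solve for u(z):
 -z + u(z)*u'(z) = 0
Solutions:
 u(z) = -sqrt(C1 + z^2)
 u(z) = sqrt(C1 + z^2)


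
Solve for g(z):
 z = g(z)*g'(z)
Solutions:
 g(z) = -sqrt(C1 + z^2)
 g(z) = sqrt(C1 + z^2)


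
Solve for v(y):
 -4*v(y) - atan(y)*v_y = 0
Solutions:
 v(y) = C1*exp(-4*Integral(1/atan(y), y))


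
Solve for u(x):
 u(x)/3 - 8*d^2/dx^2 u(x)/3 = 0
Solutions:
 u(x) = C1*exp(-sqrt(2)*x/4) + C2*exp(sqrt(2)*x/4)


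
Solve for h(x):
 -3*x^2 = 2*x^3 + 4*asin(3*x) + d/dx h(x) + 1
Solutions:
 h(x) = C1 - x^4/2 - x^3 - 4*x*asin(3*x) - x - 4*sqrt(1 - 9*x^2)/3


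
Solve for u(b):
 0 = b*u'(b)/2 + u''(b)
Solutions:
 u(b) = C1 + C2*erf(b/2)


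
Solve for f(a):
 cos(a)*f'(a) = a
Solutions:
 f(a) = C1 + Integral(a/cos(a), a)


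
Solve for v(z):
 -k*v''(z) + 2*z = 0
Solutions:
 v(z) = C1 + C2*z + z^3/(3*k)


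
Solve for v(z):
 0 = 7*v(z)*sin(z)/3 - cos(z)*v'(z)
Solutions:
 v(z) = C1/cos(z)^(7/3)


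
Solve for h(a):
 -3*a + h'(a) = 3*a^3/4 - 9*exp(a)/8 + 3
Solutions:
 h(a) = C1 + 3*a^4/16 + 3*a^2/2 + 3*a - 9*exp(a)/8


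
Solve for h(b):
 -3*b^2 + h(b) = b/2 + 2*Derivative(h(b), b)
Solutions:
 h(b) = C1*exp(b/2) + 3*b^2 + 25*b/2 + 25


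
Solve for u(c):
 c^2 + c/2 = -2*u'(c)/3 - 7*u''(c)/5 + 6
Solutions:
 u(c) = C1 + C2*exp(-10*c/21) - c^3/2 + 111*c^2/40 - 531*c/200


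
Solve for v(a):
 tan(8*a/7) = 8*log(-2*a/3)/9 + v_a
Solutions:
 v(a) = C1 - 8*a*log(-a)/9 - 8*a*log(2)/9 + 8*a/9 + 8*a*log(3)/9 - 7*log(cos(8*a/7))/8


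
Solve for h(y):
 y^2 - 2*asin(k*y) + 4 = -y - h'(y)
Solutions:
 h(y) = C1 - y^3/3 - y^2/2 - 4*y + 2*Piecewise((y*asin(k*y) + sqrt(-k^2*y^2 + 1)/k, Ne(k, 0)), (0, True))


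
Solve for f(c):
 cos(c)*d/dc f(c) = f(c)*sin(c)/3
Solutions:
 f(c) = C1/cos(c)^(1/3)


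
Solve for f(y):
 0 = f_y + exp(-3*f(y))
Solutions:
 f(y) = log(C1 - 3*y)/3
 f(y) = log((-3^(1/3) - 3^(5/6)*I)*(C1 - y)^(1/3)/2)
 f(y) = log((-3^(1/3) + 3^(5/6)*I)*(C1 - y)^(1/3)/2)


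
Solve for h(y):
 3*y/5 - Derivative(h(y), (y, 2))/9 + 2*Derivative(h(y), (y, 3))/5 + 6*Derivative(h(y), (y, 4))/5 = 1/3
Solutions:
 h(y) = C1 + C2*y + C3*exp(y*(-3 + sqrt(39))/18) + C4*exp(-y*(3 + sqrt(39))/18) + 9*y^3/10 + 411*y^2/50


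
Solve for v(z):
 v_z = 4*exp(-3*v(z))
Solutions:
 v(z) = log(C1 + 12*z)/3
 v(z) = log((-3^(1/3) - 3^(5/6)*I)*(C1 + 4*z)^(1/3)/2)
 v(z) = log((-3^(1/3) + 3^(5/6)*I)*(C1 + 4*z)^(1/3)/2)


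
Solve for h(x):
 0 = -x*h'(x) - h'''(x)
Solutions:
 h(x) = C1 + Integral(C2*airyai(-x) + C3*airybi(-x), x)


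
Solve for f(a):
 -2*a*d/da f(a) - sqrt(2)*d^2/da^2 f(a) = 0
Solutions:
 f(a) = C1 + C2*erf(2^(3/4)*a/2)


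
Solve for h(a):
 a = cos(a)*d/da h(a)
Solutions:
 h(a) = C1 + Integral(a/cos(a), a)


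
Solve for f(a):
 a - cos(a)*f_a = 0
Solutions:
 f(a) = C1 + Integral(a/cos(a), a)


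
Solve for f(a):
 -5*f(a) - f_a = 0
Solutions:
 f(a) = C1*exp(-5*a)


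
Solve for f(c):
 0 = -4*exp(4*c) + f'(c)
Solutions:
 f(c) = C1 + exp(4*c)


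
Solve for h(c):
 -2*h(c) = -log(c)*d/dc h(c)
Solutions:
 h(c) = C1*exp(2*li(c))


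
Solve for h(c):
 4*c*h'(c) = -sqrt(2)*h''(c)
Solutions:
 h(c) = C1 + C2*erf(2^(1/4)*c)


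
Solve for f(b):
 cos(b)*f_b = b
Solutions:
 f(b) = C1 + Integral(b/cos(b), b)


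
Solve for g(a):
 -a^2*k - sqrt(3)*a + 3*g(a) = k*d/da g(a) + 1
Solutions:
 g(a) = C1*exp(3*a/k) + a^2*k/3 + 2*a*k^2/9 + sqrt(3)*a/3 + 2*k^3/27 + sqrt(3)*k/9 + 1/3


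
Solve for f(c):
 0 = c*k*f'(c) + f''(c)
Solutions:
 f(c) = Piecewise((-sqrt(2)*sqrt(pi)*C1*erf(sqrt(2)*c*sqrt(k)/2)/(2*sqrt(k)) - C2, (k > 0) | (k < 0)), (-C1*c - C2, True))


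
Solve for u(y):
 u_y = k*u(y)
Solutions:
 u(y) = C1*exp(k*y)


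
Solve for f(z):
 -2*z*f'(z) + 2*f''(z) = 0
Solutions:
 f(z) = C1 + C2*erfi(sqrt(2)*z/2)


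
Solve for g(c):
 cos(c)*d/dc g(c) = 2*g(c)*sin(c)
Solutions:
 g(c) = C1/cos(c)^2


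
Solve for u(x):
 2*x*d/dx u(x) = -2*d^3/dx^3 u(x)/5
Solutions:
 u(x) = C1 + Integral(C2*airyai(-5^(1/3)*x) + C3*airybi(-5^(1/3)*x), x)


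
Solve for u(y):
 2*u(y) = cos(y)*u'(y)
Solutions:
 u(y) = C1*(sin(y) + 1)/(sin(y) - 1)


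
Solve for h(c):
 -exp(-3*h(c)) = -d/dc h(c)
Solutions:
 h(c) = log(C1 + 3*c)/3
 h(c) = log((-3^(1/3) - 3^(5/6)*I)*(C1 + c)^(1/3)/2)
 h(c) = log((-3^(1/3) + 3^(5/6)*I)*(C1 + c)^(1/3)/2)


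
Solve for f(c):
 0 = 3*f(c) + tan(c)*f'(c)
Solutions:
 f(c) = C1/sin(c)^3


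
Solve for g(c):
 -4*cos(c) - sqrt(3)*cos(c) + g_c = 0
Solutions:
 g(c) = C1 + sqrt(3)*sin(c) + 4*sin(c)


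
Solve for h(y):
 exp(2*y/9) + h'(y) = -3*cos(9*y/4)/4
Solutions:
 h(y) = C1 - 9*exp(2*y/9)/2 - sin(9*y/4)/3


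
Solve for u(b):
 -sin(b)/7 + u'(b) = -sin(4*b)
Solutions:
 u(b) = C1 - cos(b)/7 + cos(4*b)/4


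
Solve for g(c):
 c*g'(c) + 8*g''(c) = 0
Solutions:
 g(c) = C1 + C2*erf(c/4)


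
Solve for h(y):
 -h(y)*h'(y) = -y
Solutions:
 h(y) = -sqrt(C1 + y^2)
 h(y) = sqrt(C1 + y^2)


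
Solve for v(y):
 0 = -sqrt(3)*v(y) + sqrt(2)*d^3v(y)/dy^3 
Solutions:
 v(y) = C3*exp(2^(5/6)*3^(1/6)*y/2) + (C1*sin(2^(5/6)*3^(2/3)*y/4) + C2*cos(2^(5/6)*3^(2/3)*y/4))*exp(-2^(5/6)*3^(1/6)*y/4)


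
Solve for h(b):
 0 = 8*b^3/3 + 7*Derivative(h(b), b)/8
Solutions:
 h(b) = C1 - 16*b^4/21


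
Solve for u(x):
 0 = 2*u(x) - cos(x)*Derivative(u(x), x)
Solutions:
 u(x) = C1*(sin(x) + 1)/(sin(x) - 1)


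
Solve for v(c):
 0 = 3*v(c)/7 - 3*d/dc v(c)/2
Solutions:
 v(c) = C1*exp(2*c/7)


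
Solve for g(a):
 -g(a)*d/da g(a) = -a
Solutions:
 g(a) = -sqrt(C1 + a^2)
 g(a) = sqrt(C1 + a^2)


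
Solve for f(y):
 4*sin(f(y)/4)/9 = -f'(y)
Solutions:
 4*y/9 + 2*log(cos(f(y)/4) - 1) - 2*log(cos(f(y)/4) + 1) = C1


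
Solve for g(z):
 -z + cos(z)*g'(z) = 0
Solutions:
 g(z) = C1 + Integral(z/cos(z), z)


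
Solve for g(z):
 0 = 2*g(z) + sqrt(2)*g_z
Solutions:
 g(z) = C1*exp(-sqrt(2)*z)


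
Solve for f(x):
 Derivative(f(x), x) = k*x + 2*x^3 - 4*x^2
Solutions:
 f(x) = C1 + k*x^2/2 + x^4/2 - 4*x^3/3


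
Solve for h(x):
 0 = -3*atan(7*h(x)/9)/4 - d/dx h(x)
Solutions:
 Integral(1/atan(7*_y/9), (_y, h(x))) = C1 - 3*x/4


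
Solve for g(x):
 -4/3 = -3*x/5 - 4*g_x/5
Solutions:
 g(x) = C1 - 3*x^2/8 + 5*x/3


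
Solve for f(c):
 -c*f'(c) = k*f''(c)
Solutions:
 f(c) = C1 + C2*sqrt(k)*erf(sqrt(2)*c*sqrt(1/k)/2)


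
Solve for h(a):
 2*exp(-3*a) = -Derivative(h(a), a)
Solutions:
 h(a) = C1 + 2*exp(-3*a)/3


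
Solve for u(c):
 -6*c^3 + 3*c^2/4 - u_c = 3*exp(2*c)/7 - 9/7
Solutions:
 u(c) = C1 - 3*c^4/2 + c^3/4 + 9*c/7 - 3*exp(2*c)/14


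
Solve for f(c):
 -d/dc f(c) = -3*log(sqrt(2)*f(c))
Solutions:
 -2*Integral(1/(2*log(_y) + log(2)), (_y, f(c)))/3 = C1 - c


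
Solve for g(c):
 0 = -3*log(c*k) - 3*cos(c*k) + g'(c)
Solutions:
 g(c) = C1 + 3*c*log(c*k) - 3*c + 3*Piecewise((sin(c*k)/k, Ne(k, 0)), (c, True))


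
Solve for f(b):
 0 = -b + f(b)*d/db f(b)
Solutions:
 f(b) = -sqrt(C1 + b^2)
 f(b) = sqrt(C1 + b^2)


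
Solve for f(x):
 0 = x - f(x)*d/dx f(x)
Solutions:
 f(x) = -sqrt(C1 + x^2)
 f(x) = sqrt(C1 + x^2)


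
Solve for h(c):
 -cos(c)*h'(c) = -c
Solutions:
 h(c) = C1 + Integral(c/cos(c), c)


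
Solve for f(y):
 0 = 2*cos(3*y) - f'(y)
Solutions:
 f(y) = C1 + 2*sin(3*y)/3


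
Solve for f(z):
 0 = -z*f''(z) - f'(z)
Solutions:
 f(z) = C1 + C2*log(z)


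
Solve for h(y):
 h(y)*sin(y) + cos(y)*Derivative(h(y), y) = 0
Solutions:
 h(y) = C1*cos(y)


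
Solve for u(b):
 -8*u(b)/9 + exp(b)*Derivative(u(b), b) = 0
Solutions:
 u(b) = C1*exp(-8*exp(-b)/9)


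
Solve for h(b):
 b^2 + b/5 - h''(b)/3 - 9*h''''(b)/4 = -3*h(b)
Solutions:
 h(b) = C1*exp(-sqrt(6)*b*sqrt(-1 + 2*sqrt(61))/9) + C2*exp(sqrt(6)*b*sqrt(-1 + 2*sqrt(61))/9) + C3*sin(sqrt(6)*b*sqrt(1 + 2*sqrt(61))/9) + C4*cos(sqrt(6)*b*sqrt(1 + 2*sqrt(61))/9) - b^2/3 - b/15 - 2/27


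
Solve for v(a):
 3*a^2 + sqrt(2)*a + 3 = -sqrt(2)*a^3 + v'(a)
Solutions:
 v(a) = C1 + sqrt(2)*a^4/4 + a^3 + sqrt(2)*a^2/2 + 3*a


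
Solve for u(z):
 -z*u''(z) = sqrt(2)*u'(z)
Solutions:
 u(z) = C1 + C2*z^(1 - sqrt(2))


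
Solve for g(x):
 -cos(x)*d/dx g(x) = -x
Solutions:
 g(x) = C1 + Integral(x/cos(x), x)


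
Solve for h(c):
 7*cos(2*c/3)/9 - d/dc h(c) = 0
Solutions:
 h(c) = C1 + 7*sin(2*c/3)/6


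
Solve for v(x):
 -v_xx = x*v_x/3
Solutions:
 v(x) = C1 + C2*erf(sqrt(6)*x/6)


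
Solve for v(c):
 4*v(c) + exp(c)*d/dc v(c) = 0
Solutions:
 v(c) = C1*exp(4*exp(-c))


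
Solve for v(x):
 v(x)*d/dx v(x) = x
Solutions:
 v(x) = -sqrt(C1 + x^2)
 v(x) = sqrt(C1 + x^2)


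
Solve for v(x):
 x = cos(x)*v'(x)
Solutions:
 v(x) = C1 + Integral(x/cos(x), x)


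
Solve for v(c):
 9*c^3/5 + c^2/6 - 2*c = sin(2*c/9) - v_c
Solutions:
 v(c) = C1 - 9*c^4/20 - c^3/18 + c^2 - 9*cos(2*c/9)/2


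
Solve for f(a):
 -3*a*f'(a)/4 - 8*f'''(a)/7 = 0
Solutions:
 f(a) = C1 + Integral(C2*airyai(-42^(1/3)*a/4) + C3*airybi(-42^(1/3)*a/4), a)


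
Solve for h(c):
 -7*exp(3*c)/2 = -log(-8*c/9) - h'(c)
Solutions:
 h(c) = C1 - c*log(-c) + c*(-3*log(2) + 1 + 2*log(3)) + 7*exp(3*c)/6


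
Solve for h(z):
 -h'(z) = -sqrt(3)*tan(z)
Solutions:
 h(z) = C1 - sqrt(3)*log(cos(z))


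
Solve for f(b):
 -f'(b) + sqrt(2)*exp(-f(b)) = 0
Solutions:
 f(b) = log(C1 + sqrt(2)*b)


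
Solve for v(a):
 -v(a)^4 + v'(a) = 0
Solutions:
 v(a) = (-1/(C1 + 3*a))^(1/3)
 v(a) = (-1/(C1 + a))^(1/3)*(-3^(2/3) - 3*3^(1/6)*I)/6
 v(a) = (-1/(C1 + a))^(1/3)*(-3^(2/3) + 3*3^(1/6)*I)/6


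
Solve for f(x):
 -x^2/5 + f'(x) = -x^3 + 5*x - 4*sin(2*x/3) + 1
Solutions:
 f(x) = C1 - x^4/4 + x^3/15 + 5*x^2/2 + x + 6*cos(2*x/3)


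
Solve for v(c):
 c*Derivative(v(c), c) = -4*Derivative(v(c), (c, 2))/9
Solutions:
 v(c) = C1 + C2*erf(3*sqrt(2)*c/4)


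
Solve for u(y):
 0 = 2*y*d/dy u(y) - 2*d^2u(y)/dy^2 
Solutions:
 u(y) = C1 + C2*erfi(sqrt(2)*y/2)


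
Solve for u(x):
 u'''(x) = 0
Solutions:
 u(x) = C1 + C2*x + C3*x^2


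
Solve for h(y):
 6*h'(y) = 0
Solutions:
 h(y) = C1


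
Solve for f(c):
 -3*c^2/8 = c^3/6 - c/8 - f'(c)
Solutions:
 f(c) = C1 + c^4/24 + c^3/8 - c^2/16


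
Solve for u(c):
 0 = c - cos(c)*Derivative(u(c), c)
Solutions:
 u(c) = C1 + Integral(c/cos(c), c)


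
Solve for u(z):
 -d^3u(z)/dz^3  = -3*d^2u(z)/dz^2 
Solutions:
 u(z) = C1 + C2*z + C3*exp(3*z)


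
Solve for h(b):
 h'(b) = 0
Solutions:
 h(b) = C1


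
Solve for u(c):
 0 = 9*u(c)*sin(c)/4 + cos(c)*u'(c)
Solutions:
 u(c) = C1*cos(c)^(9/4)


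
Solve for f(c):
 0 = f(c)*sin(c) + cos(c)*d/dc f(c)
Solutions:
 f(c) = C1*cos(c)


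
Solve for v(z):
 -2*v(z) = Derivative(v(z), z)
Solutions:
 v(z) = C1*exp(-2*z)


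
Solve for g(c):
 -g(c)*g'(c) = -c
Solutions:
 g(c) = -sqrt(C1 + c^2)
 g(c) = sqrt(C1 + c^2)


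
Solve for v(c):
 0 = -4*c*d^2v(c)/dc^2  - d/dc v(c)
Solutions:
 v(c) = C1 + C2*c^(3/4)


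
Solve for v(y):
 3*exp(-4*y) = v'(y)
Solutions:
 v(y) = C1 - 3*exp(-4*y)/4


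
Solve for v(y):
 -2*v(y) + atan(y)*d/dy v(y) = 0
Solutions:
 v(y) = C1*exp(2*Integral(1/atan(y), y))


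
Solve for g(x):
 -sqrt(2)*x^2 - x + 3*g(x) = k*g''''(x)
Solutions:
 g(x) = C1*exp(-3^(1/4)*x*(1/k)^(1/4)) + C2*exp(3^(1/4)*x*(1/k)^(1/4)) + C3*exp(-3^(1/4)*I*x*(1/k)^(1/4)) + C4*exp(3^(1/4)*I*x*(1/k)^(1/4)) + sqrt(2)*x^2/3 + x/3


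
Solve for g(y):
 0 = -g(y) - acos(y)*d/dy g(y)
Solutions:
 g(y) = C1*exp(-Integral(1/acos(y), y))


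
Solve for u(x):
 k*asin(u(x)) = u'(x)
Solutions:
 Integral(1/asin(_y), (_y, u(x))) = C1 + k*x


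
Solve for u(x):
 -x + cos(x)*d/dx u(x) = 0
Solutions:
 u(x) = C1 + Integral(x/cos(x), x)


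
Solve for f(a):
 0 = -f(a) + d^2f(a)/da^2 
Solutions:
 f(a) = C1*exp(-a) + C2*exp(a)


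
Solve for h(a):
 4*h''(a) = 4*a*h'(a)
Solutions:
 h(a) = C1 + C2*erfi(sqrt(2)*a/2)


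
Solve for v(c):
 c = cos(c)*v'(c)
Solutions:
 v(c) = C1 + Integral(c/cos(c), c)


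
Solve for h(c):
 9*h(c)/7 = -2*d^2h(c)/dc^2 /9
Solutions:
 h(c) = C1*sin(9*sqrt(14)*c/14) + C2*cos(9*sqrt(14)*c/14)


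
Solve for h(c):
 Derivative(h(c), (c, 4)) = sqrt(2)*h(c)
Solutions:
 h(c) = C1*exp(-2^(1/8)*c) + C2*exp(2^(1/8)*c) + C3*sin(2^(1/8)*c) + C4*cos(2^(1/8)*c)


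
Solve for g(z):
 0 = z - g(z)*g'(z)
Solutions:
 g(z) = -sqrt(C1 + z^2)
 g(z) = sqrt(C1 + z^2)


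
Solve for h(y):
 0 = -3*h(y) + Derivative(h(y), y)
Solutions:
 h(y) = C1*exp(3*y)


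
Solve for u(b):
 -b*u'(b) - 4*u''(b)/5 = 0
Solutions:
 u(b) = C1 + C2*erf(sqrt(10)*b/4)


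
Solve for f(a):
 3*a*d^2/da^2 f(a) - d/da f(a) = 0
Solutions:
 f(a) = C1 + C2*a^(4/3)


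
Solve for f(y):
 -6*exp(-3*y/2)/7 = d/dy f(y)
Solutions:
 f(y) = C1 + 4*exp(-3*y/2)/7


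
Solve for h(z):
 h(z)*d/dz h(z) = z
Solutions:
 h(z) = -sqrt(C1 + z^2)
 h(z) = sqrt(C1 + z^2)


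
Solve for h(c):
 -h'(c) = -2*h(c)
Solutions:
 h(c) = C1*exp(2*c)


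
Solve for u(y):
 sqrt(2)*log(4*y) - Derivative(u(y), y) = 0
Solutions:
 u(y) = C1 + sqrt(2)*y*log(y) - sqrt(2)*y + 2*sqrt(2)*y*log(2)


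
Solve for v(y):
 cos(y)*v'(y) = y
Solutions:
 v(y) = C1 + Integral(y/cos(y), y)


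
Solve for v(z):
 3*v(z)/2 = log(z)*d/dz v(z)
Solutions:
 v(z) = C1*exp(3*li(z)/2)


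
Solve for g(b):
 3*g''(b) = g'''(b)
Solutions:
 g(b) = C1 + C2*b + C3*exp(3*b)


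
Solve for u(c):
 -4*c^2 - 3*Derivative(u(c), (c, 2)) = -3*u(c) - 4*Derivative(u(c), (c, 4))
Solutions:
 u(c) = 4*c^2/3 + (C1*sin(sqrt(2)*3^(1/4)*c*sin(atan(sqrt(39)/3)/2)/2) + C2*cos(sqrt(2)*3^(1/4)*c*sin(atan(sqrt(39)/3)/2)/2))*exp(-sqrt(2)*3^(1/4)*c*cos(atan(sqrt(39)/3)/2)/2) + (C3*sin(sqrt(2)*3^(1/4)*c*sin(atan(sqrt(39)/3)/2)/2) + C4*cos(sqrt(2)*3^(1/4)*c*sin(atan(sqrt(39)/3)/2)/2))*exp(sqrt(2)*3^(1/4)*c*cos(atan(sqrt(39)/3)/2)/2) + 8/3


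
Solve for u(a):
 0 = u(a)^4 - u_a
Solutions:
 u(a) = (-1/(C1 + 3*a))^(1/3)
 u(a) = (-1/(C1 + a))^(1/3)*(-3^(2/3) - 3*3^(1/6)*I)/6
 u(a) = (-1/(C1 + a))^(1/3)*(-3^(2/3) + 3*3^(1/6)*I)/6


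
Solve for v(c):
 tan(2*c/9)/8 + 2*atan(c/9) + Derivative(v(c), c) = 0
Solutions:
 v(c) = C1 - 2*c*atan(c/9) + 9*log(c^2 + 81) + 9*log(cos(2*c/9))/16


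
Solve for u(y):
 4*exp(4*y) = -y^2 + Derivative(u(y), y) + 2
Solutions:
 u(y) = C1 + y^3/3 - 2*y + exp(4*y)


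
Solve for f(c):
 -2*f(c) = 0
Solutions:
 f(c) = 0


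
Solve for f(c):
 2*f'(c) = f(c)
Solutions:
 f(c) = C1*exp(c/2)


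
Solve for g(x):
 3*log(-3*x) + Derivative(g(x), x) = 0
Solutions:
 g(x) = C1 - 3*x*log(-x) + 3*x*(1 - log(3))


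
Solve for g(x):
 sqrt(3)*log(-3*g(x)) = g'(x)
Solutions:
 -sqrt(3)*Integral(1/(log(-_y) + log(3)), (_y, g(x)))/3 = C1 - x


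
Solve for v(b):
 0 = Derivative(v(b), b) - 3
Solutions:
 v(b) = C1 + 3*b


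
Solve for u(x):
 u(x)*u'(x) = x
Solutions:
 u(x) = -sqrt(C1 + x^2)
 u(x) = sqrt(C1 + x^2)


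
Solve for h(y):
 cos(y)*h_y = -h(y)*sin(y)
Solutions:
 h(y) = C1*cos(y)


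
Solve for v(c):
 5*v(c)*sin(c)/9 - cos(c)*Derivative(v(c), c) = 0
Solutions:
 v(c) = C1/cos(c)^(5/9)


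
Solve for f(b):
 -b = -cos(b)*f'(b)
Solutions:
 f(b) = C1 + Integral(b/cos(b), b)


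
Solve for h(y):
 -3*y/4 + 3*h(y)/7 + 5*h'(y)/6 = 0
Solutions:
 h(y) = C1*exp(-18*y/35) + 7*y/4 - 245/72


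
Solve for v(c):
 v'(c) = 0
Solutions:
 v(c) = C1


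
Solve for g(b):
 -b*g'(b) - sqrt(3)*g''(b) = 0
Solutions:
 g(b) = C1 + C2*erf(sqrt(2)*3^(3/4)*b/6)


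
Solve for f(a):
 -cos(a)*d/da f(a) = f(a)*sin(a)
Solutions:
 f(a) = C1*cos(a)


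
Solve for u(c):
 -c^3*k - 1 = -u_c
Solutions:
 u(c) = C1 + c^4*k/4 + c


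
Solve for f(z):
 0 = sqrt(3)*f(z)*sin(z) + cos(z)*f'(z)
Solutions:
 f(z) = C1*cos(z)^(sqrt(3))


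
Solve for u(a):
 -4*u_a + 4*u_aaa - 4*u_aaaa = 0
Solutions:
 u(a) = C1 + C2*exp(a*(2*2^(1/3)/(3*sqrt(69) + 25)^(1/3) + 4 + 2^(2/3)*(3*sqrt(69) + 25)^(1/3))/12)*sin(2^(1/3)*sqrt(3)*a*(-2^(1/3)*(3*sqrt(69) + 25)^(1/3) + 2/(3*sqrt(69) + 25)^(1/3))/12) + C3*exp(a*(2*2^(1/3)/(3*sqrt(69) + 25)^(1/3) + 4 + 2^(2/3)*(3*sqrt(69) + 25)^(1/3))/12)*cos(2^(1/3)*sqrt(3)*a*(-2^(1/3)*(3*sqrt(69) + 25)^(1/3) + 2/(3*sqrt(69) + 25)^(1/3))/12) + C4*exp(a*(-2^(2/3)*(3*sqrt(69) + 25)^(1/3) - 2*2^(1/3)/(3*sqrt(69) + 25)^(1/3) + 2)/6)


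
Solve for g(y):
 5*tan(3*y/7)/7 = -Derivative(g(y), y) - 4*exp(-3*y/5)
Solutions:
 g(y) = C1 - 5*log(tan(3*y/7)^2 + 1)/6 + 20*exp(-3*y/5)/3


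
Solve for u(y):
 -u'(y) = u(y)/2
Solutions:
 u(y) = C1*exp(-y/2)


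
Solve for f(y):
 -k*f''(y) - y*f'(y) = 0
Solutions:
 f(y) = C1 + C2*sqrt(k)*erf(sqrt(2)*y*sqrt(1/k)/2)


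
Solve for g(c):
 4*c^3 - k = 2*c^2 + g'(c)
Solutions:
 g(c) = C1 + c^4 - 2*c^3/3 - c*k


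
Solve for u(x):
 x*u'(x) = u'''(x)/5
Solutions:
 u(x) = C1 + Integral(C2*airyai(5^(1/3)*x) + C3*airybi(5^(1/3)*x), x)


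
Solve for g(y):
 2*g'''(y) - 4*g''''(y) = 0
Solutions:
 g(y) = C1 + C2*y + C3*y^2 + C4*exp(y/2)


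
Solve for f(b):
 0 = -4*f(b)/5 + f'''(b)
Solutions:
 f(b) = C3*exp(10^(2/3)*b/5) + (C1*sin(10^(2/3)*sqrt(3)*b/10) + C2*cos(10^(2/3)*sqrt(3)*b/10))*exp(-10^(2/3)*b/10)


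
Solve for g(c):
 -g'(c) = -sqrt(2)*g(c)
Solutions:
 g(c) = C1*exp(sqrt(2)*c)


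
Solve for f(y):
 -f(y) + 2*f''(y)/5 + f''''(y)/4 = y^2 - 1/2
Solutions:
 f(y) = C1*exp(-sqrt(10)*y*sqrt(-2 + sqrt(29))/5) + C2*exp(sqrt(10)*y*sqrt(-2 + sqrt(29))/5) + C3*sin(sqrt(10)*y*sqrt(2 + sqrt(29))/5) + C4*cos(sqrt(10)*y*sqrt(2 + sqrt(29))/5) - y^2 - 3/10


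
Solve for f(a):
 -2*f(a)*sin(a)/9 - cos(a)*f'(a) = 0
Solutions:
 f(a) = C1*cos(a)^(2/9)


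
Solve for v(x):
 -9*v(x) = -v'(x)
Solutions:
 v(x) = C1*exp(9*x)


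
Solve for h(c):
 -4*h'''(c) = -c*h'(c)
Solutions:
 h(c) = C1 + Integral(C2*airyai(2^(1/3)*c/2) + C3*airybi(2^(1/3)*c/2), c)


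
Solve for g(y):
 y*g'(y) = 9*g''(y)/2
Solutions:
 g(y) = C1 + C2*erfi(y/3)


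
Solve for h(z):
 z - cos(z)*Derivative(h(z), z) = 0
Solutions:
 h(z) = C1 + Integral(z/cos(z), z)


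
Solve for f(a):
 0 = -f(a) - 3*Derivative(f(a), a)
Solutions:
 f(a) = C1*exp(-a/3)


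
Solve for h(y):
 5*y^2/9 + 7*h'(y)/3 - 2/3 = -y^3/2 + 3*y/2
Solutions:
 h(y) = C1 - 3*y^4/56 - 5*y^3/63 + 9*y^2/28 + 2*y/7


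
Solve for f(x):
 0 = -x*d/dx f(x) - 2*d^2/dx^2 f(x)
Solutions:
 f(x) = C1 + C2*erf(x/2)


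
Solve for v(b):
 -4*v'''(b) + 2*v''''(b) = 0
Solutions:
 v(b) = C1 + C2*b + C3*b^2 + C4*exp(2*b)


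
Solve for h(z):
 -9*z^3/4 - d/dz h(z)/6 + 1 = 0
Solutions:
 h(z) = C1 - 27*z^4/8 + 6*z


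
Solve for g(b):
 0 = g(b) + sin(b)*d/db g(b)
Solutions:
 g(b) = C1*sqrt(cos(b) + 1)/sqrt(cos(b) - 1)


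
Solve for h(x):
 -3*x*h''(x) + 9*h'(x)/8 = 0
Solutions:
 h(x) = C1 + C2*x^(11/8)


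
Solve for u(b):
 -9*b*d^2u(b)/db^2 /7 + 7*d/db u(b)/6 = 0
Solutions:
 u(b) = C1 + C2*b^(103/54)


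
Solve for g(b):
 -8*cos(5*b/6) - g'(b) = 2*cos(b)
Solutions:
 g(b) = C1 - 48*sin(5*b/6)/5 - 2*sin(b)


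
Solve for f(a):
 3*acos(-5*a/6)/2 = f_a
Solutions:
 f(a) = C1 + 3*a*acos(-5*a/6)/2 + 3*sqrt(36 - 25*a^2)/10


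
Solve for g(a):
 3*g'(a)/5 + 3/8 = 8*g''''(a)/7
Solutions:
 g(a) = C1 + C4*exp(21^(1/3)*5^(2/3)*a/10) - 5*a/8 + (C2*sin(3^(5/6)*5^(2/3)*7^(1/3)*a/20) + C3*cos(3^(5/6)*5^(2/3)*7^(1/3)*a/20))*exp(-21^(1/3)*5^(2/3)*a/20)


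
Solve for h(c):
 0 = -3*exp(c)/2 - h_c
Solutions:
 h(c) = C1 - 3*exp(c)/2


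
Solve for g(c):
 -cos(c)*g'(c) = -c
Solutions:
 g(c) = C1 + Integral(c/cos(c), c)


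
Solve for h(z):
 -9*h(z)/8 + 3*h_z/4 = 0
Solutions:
 h(z) = C1*exp(3*z/2)


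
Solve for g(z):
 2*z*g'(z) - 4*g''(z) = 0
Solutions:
 g(z) = C1 + C2*erfi(z/2)


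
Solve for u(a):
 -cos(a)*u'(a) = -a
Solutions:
 u(a) = C1 + Integral(a/cos(a), a)


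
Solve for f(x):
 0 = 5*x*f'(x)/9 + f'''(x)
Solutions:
 f(x) = C1 + Integral(C2*airyai(-15^(1/3)*x/3) + C3*airybi(-15^(1/3)*x/3), x)


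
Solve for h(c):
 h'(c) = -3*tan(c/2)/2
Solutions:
 h(c) = C1 + 3*log(cos(c/2))


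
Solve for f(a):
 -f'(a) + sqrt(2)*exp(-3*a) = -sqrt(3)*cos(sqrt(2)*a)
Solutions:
 f(a) = C1 + sqrt(6)*sin(sqrt(2)*a)/2 - sqrt(2)*exp(-3*a)/3


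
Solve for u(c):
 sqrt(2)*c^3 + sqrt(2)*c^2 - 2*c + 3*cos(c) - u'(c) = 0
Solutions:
 u(c) = C1 + sqrt(2)*c^4/4 + sqrt(2)*c^3/3 - c^2 + 3*sin(c)


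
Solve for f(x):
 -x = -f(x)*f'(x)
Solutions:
 f(x) = -sqrt(C1 + x^2)
 f(x) = sqrt(C1 + x^2)


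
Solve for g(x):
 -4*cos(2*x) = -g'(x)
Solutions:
 g(x) = C1 + 2*sin(2*x)


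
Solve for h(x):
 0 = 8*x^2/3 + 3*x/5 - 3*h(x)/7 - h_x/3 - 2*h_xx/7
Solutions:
 h(x) = 56*x^2/9 - 3353*x/405 + (C1*sin(sqrt(167)*x/12) + C2*cos(sqrt(167)*x/12))*exp(-7*x/12) - 6769/3645


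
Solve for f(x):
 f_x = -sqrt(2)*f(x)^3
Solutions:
 f(x) = -sqrt(2)*sqrt(-1/(C1 - sqrt(2)*x))/2
 f(x) = sqrt(2)*sqrt(-1/(C1 - sqrt(2)*x))/2


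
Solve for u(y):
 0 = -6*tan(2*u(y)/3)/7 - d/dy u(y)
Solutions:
 u(y) = -3*asin(C1*exp(-4*y/7))/2 + 3*pi/2
 u(y) = 3*asin(C1*exp(-4*y/7))/2


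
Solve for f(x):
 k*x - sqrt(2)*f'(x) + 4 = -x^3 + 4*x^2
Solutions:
 f(x) = C1 + sqrt(2)*k*x^2/4 + sqrt(2)*x^4/8 - 2*sqrt(2)*x^3/3 + 2*sqrt(2)*x


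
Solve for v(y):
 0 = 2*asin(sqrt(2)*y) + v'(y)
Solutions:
 v(y) = C1 - 2*y*asin(sqrt(2)*y) - sqrt(2)*sqrt(1 - 2*y^2)


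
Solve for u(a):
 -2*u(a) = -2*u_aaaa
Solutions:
 u(a) = C1*exp(-a) + C2*exp(a) + C3*sin(a) + C4*cos(a)


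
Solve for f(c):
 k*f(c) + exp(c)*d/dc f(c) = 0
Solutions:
 f(c) = C1*exp(k*exp(-c))


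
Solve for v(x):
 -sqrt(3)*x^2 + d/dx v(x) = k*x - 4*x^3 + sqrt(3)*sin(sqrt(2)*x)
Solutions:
 v(x) = C1 + k*x^2/2 - x^4 + sqrt(3)*x^3/3 - sqrt(6)*cos(sqrt(2)*x)/2


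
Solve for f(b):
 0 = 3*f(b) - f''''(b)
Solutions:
 f(b) = C1*exp(-3^(1/4)*b) + C2*exp(3^(1/4)*b) + C3*sin(3^(1/4)*b) + C4*cos(3^(1/4)*b)


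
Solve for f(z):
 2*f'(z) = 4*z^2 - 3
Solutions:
 f(z) = C1 + 2*z^3/3 - 3*z/2


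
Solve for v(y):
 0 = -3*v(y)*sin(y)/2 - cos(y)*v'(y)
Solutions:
 v(y) = C1*cos(y)^(3/2)


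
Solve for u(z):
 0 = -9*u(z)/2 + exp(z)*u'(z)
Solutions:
 u(z) = C1*exp(-9*exp(-z)/2)


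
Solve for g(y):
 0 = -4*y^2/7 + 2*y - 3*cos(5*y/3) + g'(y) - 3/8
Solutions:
 g(y) = C1 + 4*y^3/21 - y^2 + 3*y/8 + 9*sin(5*y/3)/5


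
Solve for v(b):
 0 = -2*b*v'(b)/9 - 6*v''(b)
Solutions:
 v(b) = C1 + C2*erf(sqrt(6)*b/18)


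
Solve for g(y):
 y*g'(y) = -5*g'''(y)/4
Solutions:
 g(y) = C1 + Integral(C2*airyai(-10^(2/3)*y/5) + C3*airybi(-10^(2/3)*y/5), y)


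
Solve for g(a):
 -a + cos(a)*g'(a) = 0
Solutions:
 g(a) = C1 + Integral(a/cos(a), a)


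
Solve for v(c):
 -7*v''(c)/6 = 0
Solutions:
 v(c) = C1 + C2*c


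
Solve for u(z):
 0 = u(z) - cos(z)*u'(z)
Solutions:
 u(z) = C1*sqrt(sin(z) + 1)/sqrt(sin(z) - 1)


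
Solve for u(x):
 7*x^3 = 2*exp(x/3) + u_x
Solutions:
 u(x) = C1 + 7*x^4/4 - 6*exp(x/3)


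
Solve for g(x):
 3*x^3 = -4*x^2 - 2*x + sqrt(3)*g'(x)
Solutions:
 g(x) = C1 + sqrt(3)*x^4/4 + 4*sqrt(3)*x^3/9 + sqrt(3)*x^2/3


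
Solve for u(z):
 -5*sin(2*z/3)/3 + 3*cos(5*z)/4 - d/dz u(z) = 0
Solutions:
 u(z) = C1 + 3*sin(5*z)/20 + 5*cos(2*z/3)/2


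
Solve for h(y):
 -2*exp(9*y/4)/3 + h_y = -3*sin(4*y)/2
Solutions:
 h(y) = C1 + 8*exp(9*y/4)/27 + 3*cos(4*y)/8


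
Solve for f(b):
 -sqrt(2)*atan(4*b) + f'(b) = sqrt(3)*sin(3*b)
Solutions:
 f(b) = C1 + sqrt(2)*(b*atan(4*b) - log(16*b^2 + 1)/8) - sqrt(3)*cos(3*b)/3


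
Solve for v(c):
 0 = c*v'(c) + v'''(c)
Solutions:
 v(c) = C1 + Integral(C2*airyai(-c) + C3*airybi(-c), c)


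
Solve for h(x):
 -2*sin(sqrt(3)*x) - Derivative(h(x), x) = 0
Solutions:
 h(x) = C1 + 2*sqrt(3)*cos(sqrt(3)*x)/3


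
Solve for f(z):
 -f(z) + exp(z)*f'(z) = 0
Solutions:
 f(z) = C1*exp(-exp(-z))


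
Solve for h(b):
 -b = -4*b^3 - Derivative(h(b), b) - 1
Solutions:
 h(b) = C1 - b^4 + b^2/2 - b


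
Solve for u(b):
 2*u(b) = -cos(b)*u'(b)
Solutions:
 u(b) = C1*(sin(b) - 1)/(sin(b) + 1)


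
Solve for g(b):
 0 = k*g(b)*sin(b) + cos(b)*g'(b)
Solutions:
 g(b) = C1*exp(k*log(cos(b)))


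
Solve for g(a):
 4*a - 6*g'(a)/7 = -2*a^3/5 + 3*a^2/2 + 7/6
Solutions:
 g(a) = C1 + 7*a^4/60 - 7*a^3/12 + 7*a^2/3 - 49*a/36


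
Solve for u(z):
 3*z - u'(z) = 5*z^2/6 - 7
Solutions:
 u(z) = C1 - 5*z^3/18 + 3*z^2/2 + 7*z


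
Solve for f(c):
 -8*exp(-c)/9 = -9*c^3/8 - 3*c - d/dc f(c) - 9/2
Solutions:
 f(c) = C1 - 9*c^4/32 - 3*c^2/2 - 9*c/2 - 8*exp(-c)/9


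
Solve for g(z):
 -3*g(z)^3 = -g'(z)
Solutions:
 g(z) = -sqrt(2)*sqrt(-1/(C1 + 3*z))/2
 g(z) = sqrt(2)*sqrt(-1/(C1 + 3*z))/2


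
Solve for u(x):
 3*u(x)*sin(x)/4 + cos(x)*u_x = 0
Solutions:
 u(x) = C1*cos(x)^(3/4)


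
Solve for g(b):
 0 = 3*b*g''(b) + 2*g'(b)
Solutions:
 g(b) = C1 + C2*b^(1/3)


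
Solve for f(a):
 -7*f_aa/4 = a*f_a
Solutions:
 f(a) = C1 + C2*erf(sqrt(14)*a/7)


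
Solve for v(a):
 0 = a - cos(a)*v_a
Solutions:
 v(a) = C1 + Integral(a/cos(a), a)


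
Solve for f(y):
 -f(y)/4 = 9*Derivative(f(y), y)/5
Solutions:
 f(y) = C1*exp(-5*y/36)


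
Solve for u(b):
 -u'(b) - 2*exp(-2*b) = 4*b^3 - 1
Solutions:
 u(b) = C1 - b^4 + b + exp(-2*b)


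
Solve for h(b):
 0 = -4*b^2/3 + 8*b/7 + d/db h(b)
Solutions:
 h(b) = C1 + 4*b^3/9 - 4*b^2/7


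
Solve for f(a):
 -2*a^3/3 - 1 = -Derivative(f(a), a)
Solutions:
 f(a) = C1 + a^4/6 + a


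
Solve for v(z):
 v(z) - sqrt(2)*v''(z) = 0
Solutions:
 v(z) = C1*exp(-2^(3/4)*z/2) + C2*exp(2^(3/4)*z/2)


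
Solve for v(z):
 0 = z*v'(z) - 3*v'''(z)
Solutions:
 v(z) = C1 + Integral(C2*airyai(3^(2/3)*z/3) + C3*airybi(3^(2/3)*z/3), z)


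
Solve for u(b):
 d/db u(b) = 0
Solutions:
 u(b) = C1


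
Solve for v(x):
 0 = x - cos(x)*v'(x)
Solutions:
 v(x) = C1 + Integral(x/cos(x), x)


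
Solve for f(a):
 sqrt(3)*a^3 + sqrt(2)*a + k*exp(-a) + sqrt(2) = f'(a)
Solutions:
 f(a) = C1 + sqrt(3)*a^4/4 + sqrt(2)*a^2/2 + sqrt(2)*a - k*exp(-a)


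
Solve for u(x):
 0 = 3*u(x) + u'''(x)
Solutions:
 u(x) = C3*exp(-3^(1/3)*x) + (C1*sin(3^(5/6)*x/2) + C2*cos(3^(5/6)*x/2))*exp(3^(1/3)*x/2)


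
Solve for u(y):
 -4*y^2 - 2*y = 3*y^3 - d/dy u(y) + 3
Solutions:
 u(y) = C1 + 3*y^4/4 + 4*y^3/3 + y^2 + 3*y


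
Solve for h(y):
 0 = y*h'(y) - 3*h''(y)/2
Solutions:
 h(y) = C1 + C2*erfi(sqrt(3)*y/3)


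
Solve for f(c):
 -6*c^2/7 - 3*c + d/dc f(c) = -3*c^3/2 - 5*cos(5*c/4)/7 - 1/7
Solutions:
 f(c) = C1 - 3*c^4/8 + 2*c^3/7 + 3*c^2/2 - c/7 - 4*sin(5*c/4)/7


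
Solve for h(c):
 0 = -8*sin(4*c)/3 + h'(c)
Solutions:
 h(c) = C1 - 2*cos(4*c)/3


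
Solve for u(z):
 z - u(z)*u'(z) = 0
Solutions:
 u(z) = -sqrt(C1 + z^2)
 u(z) = sqrt(C1 + z^2)


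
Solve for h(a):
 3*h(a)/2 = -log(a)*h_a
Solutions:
 h(a) = C1*exp(-3*li(a)/2)


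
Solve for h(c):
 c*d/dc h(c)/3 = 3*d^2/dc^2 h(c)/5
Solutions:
 h(c) = C1 + C2*erfi(sqrt(10)*c/6)


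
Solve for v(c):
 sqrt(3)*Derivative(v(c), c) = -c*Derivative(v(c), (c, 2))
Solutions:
 v(c) = C1 + C2*c^(1 - sqrt(3))
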